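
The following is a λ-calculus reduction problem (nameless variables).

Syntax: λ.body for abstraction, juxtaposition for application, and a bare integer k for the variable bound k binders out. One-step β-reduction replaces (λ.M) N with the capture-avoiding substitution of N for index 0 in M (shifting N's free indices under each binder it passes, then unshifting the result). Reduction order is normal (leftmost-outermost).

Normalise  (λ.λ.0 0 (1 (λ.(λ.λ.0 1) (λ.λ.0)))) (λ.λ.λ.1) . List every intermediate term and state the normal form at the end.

  start: (λ.λ.0 0 (1 (λ.(λ.λ.0 1) (λ.λ.0)))) (λ.λ.λ.1)
  step 1: λ.0 0 ((λ.λ.λ.1) (λ.(λ.λ.0 1) (λ.λ.0)))
  step 2: λ.0 0 (λ.λ.1)

Answer: normal form = λ.0 0 (λ.λ.1)  (in 2 steps)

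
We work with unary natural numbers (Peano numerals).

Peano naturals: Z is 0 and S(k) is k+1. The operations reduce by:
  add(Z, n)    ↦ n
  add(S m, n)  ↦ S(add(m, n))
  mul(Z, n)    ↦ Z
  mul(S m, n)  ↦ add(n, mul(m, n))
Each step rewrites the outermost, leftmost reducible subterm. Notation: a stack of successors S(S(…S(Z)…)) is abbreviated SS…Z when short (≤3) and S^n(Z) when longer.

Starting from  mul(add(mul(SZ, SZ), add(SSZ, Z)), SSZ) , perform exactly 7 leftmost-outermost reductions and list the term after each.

  start: mul(add(mul(SZ, SZ), add(SSZ, Z)), SSZ)
  [1] mul(add(add(SZ, mul(Z, SZ)), add(SSZ, Z)), SSZ)
  [2] mul(add(S(add(Z, mul(Z, SZ))), add(SSZ, Z)), SSZ)
  [3] mul(S(add(add(Z, mul(Z, SZ)), add(SSZ, Z))), SSZ)
  [4] add(SSZ, mul(add(add(Z, mul(Z, SZ)), add(SSZ, Z)), SSZ))
  [5] S(add(SZ, mul(add(add(Z, mul(Z, SZ)), add(SSZ, Z)), SSZ)))
  [6] S(S(add(Z, mul(add(add(Z, mul(Z, SZ)), add(SSZ, Z)), SSZ))))
  [7] S(S(mul(add(add(Z, mul(Z, SZ)), add(SSZ, Z)), SSZ)))

Answer: after 7 steps: S(S(mul(add(add(Z, mul(Z, SZ)), add(SSZ, Z)), SSZ)))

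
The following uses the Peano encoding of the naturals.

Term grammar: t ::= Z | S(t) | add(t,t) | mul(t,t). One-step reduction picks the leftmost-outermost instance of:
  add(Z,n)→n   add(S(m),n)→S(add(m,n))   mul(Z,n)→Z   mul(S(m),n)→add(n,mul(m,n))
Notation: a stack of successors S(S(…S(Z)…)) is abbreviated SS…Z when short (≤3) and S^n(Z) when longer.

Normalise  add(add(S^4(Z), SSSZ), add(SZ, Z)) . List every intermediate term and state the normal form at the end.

  start: add(add(S^4(Z), SSSZ), add(SZ, Z))
  [1] add(S(add(SSSZ, SSSZ)), add(SZ, Z))
  [2] S(add(add(SSSZ, SSSZ), add(SZ, Z)))
  [3] S(add(S(add(SSZ, SSSZ)), add(SZ, Z)))
  [4] S(S(add(add(SSZ, SSSZ), add(SZ, Z))))
  [5] S(S(add(S(add(SZ, SSSZ)), add(SZ, Z))))
  [6] S(S(S(add(add(SZ, SSSZ), add(SZ, Z)))))
  [7] S(S(S(add(S(add(Z, SSSZ)), add(SZ, Z)))))
  [8] S(S(S(S(add(add(Z, SSSZ), add(SZ, Z))))))
  [9] S(S(S(S(add(SSSZ, add(SZ, Z))))))
  [10] S(S(S(S(S(add(SSZ, add(SZ, Z)))))))
  [11] S(S(S(S(S(S(add(SZ, add(SZ, Z))))))))
  [12] S(S(S(S(S(S(S(add(Z, add(SZ, Z)))))))))
  [13] S(S(S(S(S(S(S(add(SZ, Z))))))))
  [14] S(S(S(S(S(S(S(S(add(Z, Z)))))))))
  [15] S^8(Z)

Answer: normal form = S^8(Z)  (in 15 steps)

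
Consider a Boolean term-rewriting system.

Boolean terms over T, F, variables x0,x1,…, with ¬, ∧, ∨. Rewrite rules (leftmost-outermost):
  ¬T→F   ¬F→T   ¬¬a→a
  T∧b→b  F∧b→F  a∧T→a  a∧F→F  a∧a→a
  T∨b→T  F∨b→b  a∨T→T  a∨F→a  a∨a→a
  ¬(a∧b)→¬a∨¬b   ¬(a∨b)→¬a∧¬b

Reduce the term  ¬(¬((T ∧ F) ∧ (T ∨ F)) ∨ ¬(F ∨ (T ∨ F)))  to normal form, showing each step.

  start: ¬(¬((T ∧ F) ∧ (T ∨ F)) ∨ ¬(F ∨ (T ∨ F)))
  →1  ¬¬((T ∧ F) ∧ (T ∨ F)) ∧ ¬¬(F ∨ (T ∨ F))
  →2  ((T ∧ F) ∧ (T ∨ F)) ∧ ¬¬(F ∨ (T ∨ F))
  →3  (F ∧ (T ∨ F)) ∧ ¬¬(F ∨ (T ∨ F))
  →4  F ∧ ¬¬(F ∨ (T ∨ F))
  →5  F

Answer: normal form = F  (in 5 steps)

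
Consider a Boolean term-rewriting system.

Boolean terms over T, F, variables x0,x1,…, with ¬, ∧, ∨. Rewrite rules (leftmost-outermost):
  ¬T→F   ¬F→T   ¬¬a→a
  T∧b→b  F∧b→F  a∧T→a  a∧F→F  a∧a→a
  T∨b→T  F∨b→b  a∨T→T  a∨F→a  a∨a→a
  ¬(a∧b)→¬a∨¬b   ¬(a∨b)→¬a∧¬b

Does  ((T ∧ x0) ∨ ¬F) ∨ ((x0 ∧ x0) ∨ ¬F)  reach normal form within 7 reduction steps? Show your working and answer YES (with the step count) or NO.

Answer: YES — reaches normal form T in 4 ≤ 7 steps

Derivation:
  start: ((T ∧ x0) ∨ ¬F) ∨ ((x0 ∧ x0) ∨ ¬F)
  step 1: (x0 ∨ ¬F) ∨ ((x0 ∧ x0) ∨ ¬F)
  step 2: (x0 ∨ T) ∨ ((x0 ∧ x0) ∨ ¬F)
  step 3: T ∨ ((x0 ∧ x0) ∨ ¬F)
  step 4: T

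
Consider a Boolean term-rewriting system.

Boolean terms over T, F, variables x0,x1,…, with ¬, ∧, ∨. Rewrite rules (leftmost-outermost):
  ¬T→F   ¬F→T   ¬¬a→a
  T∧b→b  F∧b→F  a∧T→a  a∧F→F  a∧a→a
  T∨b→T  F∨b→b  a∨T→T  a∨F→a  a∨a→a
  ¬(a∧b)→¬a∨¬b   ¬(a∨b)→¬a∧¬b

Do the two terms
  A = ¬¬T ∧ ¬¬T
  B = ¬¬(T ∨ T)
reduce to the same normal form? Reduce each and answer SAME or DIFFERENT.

Term A:
  start: ¬¬T ∧ ¬¬T
  [1] ¬¬T
  [2] T

Term B:
  start: ¬¬(T ∨ T)
  [1] T ∨ T
  [2] T

Answer: SAME — A ⇓ T, B ⇓ T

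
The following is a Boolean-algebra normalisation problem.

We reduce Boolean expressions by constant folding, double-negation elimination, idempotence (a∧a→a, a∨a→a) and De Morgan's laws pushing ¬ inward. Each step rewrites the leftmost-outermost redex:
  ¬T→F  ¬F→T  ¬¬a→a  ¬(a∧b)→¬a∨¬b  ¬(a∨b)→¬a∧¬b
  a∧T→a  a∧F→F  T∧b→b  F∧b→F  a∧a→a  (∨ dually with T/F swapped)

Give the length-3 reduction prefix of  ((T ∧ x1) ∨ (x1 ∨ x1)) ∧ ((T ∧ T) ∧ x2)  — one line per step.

  start: ((T ∧ x1) ∨ (x1 ∨ x1)) ∧ ((T ∧ T) ∧ x2)
  step 1: (x1 ∨ (x1 ∨ x1)) ∧ ((T ∧ T) ∧ x2)
  step 2: (x1 ∨ x1) ∧ ((T ∧ T) ∧ x2)
  step 3: x1 ∧ ((T ∧ T) ∧ x2)

Answer: after 3 steps: x1 ∧ ((T ∧ T) ∧ x2)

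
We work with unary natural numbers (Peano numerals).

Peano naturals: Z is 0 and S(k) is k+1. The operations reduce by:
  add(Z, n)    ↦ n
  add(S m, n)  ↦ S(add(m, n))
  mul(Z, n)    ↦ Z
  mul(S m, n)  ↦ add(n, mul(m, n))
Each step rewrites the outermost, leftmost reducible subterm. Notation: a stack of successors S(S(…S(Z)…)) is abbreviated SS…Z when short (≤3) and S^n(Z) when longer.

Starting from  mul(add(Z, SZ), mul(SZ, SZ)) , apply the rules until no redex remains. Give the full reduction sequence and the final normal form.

  start: mul(add(Z, SZ), mul(SZ, SZ))
  [1] mul(SZ, mul(SZ, SZ))
  [2] add(mul(SZ, SZ), mul(Z, mul(SZ, SZ)))
  [3] add(add(SZ, mul(Z, SZ)), mul(Z, mul(SZ, SZ)))
  [4] add(S(add(Z, mul(Z, SZ))), mul(Z, mul(SZ, SZ)))
  [5] S(add(add(Z, mul(Z, SZ)), mul(Z, mul(SZ, SZ))))
  [6] S(add(mul(Z, SZ), mul(Z, mul(SZ, SZ))))
  [7] S(add(Z, mul(Z, mul(SZ, SZ))))
  [8] S(mul(Z, mul(SZ, SZ)))
  [9] SZ

Answer: normal form = SZ  (in 9 steps)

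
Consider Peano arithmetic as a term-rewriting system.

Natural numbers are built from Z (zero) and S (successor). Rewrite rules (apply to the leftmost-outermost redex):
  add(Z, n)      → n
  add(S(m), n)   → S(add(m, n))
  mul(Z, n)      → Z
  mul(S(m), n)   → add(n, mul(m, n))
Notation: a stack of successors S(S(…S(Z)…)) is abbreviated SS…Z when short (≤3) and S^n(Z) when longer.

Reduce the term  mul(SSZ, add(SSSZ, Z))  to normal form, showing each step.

  start: mul(SSZ, add(SSSZ, Z))
  step 1: add(add(SSSZ, Z), mul(SZ, add(SSSZ, Z)))
  step 2: add(S(add(SSZ, Z)), mul(SZ, add(SSSZ, Z)))
  step 3: S(add(add(SSZ, Z), mul(SZ, add(SSSZ, Z))))
  step 4: S(add(S(add(SZ, Z)), mul(SZ, add(SSSZ, Z))))
  step 5: S(S(add(add(SZ, Z), mul(SZ, add(SSSZ, Z)))))
  step 6: S(S(add(S(add(Z, Z)), mul(SZ, add(SSSZ, Z)))))
  step 7: S(S(S(add(add(Z, Z), mul(SZ, add(SSSZ, Z))))))
  step 8: S(S(S(add(Z, mul(SZ, add(SSSZ, Z))))))
  step 9: S(S(S(mul(SZ, add(SSSZ, Z)))))
  step 10: S(S(S(add(add(SSSZ, Z), mul(Z, add(SSSZ, Z))))))
  step 11: S(S(S(add(S(add(SSZ, Z)), mul(Z, add(SSSZ, Z))))))
  step 12: S(S(S(S(add(add(SSZ, Z), mul(Z, add(SSSZ, Z)))))))
  step 13: S(S(S(S(add(S(add(SZ, Z)), mul(Z, add(SSSZ, Z)))))))
  step 14: S(S(S(S(S(add(add(SZ, Z), mul(Z, add(SSSZ, Z))))))))
  step 15: S(S(S(S(S(add(S(add(Z, Z)), mul(Z, add(SSSZ, Z))))))))
  step 16: S(S(S(S(S(S(add(add(Z, Z), mul(Z, add(SSSZ, Z)))))))))
  step 17: S(S(S(S(S(S(add(Z, mul(Z, add(SSSZ, Z)))))))))
  step 18: S(S(S(S(S(S(mul(Z, add(SSSZ, Z))))))))
  step 19: S^6(Z)

Answer: normal form = S^6(Z)  (in 19 steps)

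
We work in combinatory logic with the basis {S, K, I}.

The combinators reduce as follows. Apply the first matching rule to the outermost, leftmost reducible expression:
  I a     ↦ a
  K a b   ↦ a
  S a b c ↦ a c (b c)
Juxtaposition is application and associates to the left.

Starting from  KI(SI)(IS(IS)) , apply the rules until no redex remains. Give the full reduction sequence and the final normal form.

  start: KI(SI)(IS(IS))
  →1  I(IS(IS))
  →2  IS(IS)
  →3  S(IS)
  →4  SS

Answer: normal form = SS  (in 4 steps)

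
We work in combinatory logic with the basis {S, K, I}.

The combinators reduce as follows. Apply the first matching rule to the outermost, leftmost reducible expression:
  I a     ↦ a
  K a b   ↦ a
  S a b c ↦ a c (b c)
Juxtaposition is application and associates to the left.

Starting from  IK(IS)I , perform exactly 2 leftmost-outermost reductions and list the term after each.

  start: IK(IS)I
  [1] K(IS)I
  [2] IS

Answer: after 2 steps: IS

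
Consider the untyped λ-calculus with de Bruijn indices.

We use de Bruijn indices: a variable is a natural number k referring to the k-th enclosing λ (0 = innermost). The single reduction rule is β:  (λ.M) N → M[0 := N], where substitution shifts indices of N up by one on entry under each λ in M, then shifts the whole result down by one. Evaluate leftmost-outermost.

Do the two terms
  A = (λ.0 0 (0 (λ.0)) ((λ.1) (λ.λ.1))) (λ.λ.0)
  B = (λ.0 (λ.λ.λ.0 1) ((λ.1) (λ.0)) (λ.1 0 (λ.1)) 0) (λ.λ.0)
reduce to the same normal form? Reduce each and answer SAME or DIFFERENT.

Term A:
  start: (λ.0 0 (0 (λ.0)) ((λ.1) (λ.λ.1))) (λ.λ.0)
  →1  (λ.λ.0) (λ.λ.0) ((λ.λ.0) (λ.0)) ((λ.λ.λ.0) (λ.λ.1))
  →2  (λ.0) ((λ.λ.0) (λ.0)) ((λ.λ.λ.0) (λ.λ.1))
  →3  (λ.λ.0) (λ.0) ((λ.λ.λ.0) (λ.λ.1))
  →4  (λ.0) ((λ.λ.λ.0) (λ.λ.1))
  →5  (λ.λ.λ.0) (λ.λ.1)
  →6  λ.λ.0

Term B:
  start: (λ.0 (λ.λ.λ.0 1) ((λ.1) (λ.0)) (λ.1 0 (λ.1)) 0) (λ.λ.0)
  →1  (λ.λ.0) (λ.λ.λ.0 1) ((λ.λ.λ.0) (λ.0)) (λ.(λ.λ.0) 0 (λ.1)) (λ.λ.0)
  →2  (λ.0) ((λ.λ.λ.0) (λ.0)) (λ.(λ.λ.0) 0 (λ.1)) (λ.λ.0)
  →3  (λ.λ.λ.0) (λ.0) (λ.(λ.λ.0) 0 (λ.1)) (λ.λ.0)
  →4  (λ.λ.0) (λ.(λ.λ.0) 0 (λ.1)) (λ.λ.0)
  →5  (λ.0) (λ.λ.0)
  →6  λ.λ.0

Answer: SAME — A ⇓ λ.λ.0, B ⇓ λ.λ.0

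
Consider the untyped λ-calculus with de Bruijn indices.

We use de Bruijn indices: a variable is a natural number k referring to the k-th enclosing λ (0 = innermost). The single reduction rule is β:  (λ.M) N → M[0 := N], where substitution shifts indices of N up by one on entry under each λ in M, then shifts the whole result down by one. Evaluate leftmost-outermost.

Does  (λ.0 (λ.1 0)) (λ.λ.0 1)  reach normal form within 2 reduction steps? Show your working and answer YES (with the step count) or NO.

  start: (λ.0 (λ.1 0)) (λ.λ.0 1)
  [1] (λ.λ.0 1) (λ.(λ.λ.0 1) 0)
  [2] λ.0 (λ.(λ.λ.0 1) 0)

Answer: NO — after 2 steps the term is λ.0 (λ.(λ.λ.0 1) 0), not yet normal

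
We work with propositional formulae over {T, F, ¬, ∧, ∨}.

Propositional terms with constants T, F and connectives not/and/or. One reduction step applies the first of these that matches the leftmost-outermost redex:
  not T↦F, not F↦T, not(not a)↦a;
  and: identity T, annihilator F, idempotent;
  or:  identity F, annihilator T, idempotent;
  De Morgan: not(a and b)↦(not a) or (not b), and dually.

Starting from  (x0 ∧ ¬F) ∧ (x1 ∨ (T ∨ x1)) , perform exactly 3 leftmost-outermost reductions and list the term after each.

  start: (x0 ∧ ¬F) ∧ (x1 ∨ (T ∨ x1))
  →1  (x0 ∧ T) ∧ (x1 ∨ (T ∨ x1))
  →2  x0 ∧ (x1 ∨ (T ∨ x1))
  →3  x0 ∧ (x1 ∨ T)

Answer: after 3 steps: x0 ∧ (x1 ∨ T)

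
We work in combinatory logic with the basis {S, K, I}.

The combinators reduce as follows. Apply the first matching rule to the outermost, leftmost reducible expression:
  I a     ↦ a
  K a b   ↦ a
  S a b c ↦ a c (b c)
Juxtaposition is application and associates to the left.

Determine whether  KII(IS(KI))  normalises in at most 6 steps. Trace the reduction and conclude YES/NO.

Answer: YES — reaches normal form S(KI) in 3 ≤ 6 steps

Working:
  start: KII(IS(KI))
  →1  I(IS(KI))
  →2  IS(KI)
  →3  S(KI)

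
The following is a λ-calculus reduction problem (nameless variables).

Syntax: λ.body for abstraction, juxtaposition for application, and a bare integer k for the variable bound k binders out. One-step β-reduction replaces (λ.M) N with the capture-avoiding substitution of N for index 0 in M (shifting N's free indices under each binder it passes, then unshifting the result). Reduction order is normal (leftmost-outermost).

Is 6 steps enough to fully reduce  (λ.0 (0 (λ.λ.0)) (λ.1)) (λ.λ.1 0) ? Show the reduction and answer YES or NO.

  start: (λ.0 (0 (λ.λ.0)) (λ.1)) (λ.λ.1 0)
  step 1: (λ.λ.1 0) ((λ.λ.1 0) (λ.λ.0)) (λ.λ.λ.1 0)
  step 2: (λ.(λ.λ.1 0) (λ.λ.0) 0) (λ.λ.λ.1 0)
  step 3: (λ.λ.1 0) (λ.λ.0) (λ.λ.λ.1 0)
  step 4: (λ.(λ.λ.0) 0) (λ.λ.λ.1 0)
  step 5: (λ.λ.0) (λ.λ.λ.1 0)
  step 6: λ.0

Answer: YES — reaches normal form λ.0 in 6 ≤ 6 steps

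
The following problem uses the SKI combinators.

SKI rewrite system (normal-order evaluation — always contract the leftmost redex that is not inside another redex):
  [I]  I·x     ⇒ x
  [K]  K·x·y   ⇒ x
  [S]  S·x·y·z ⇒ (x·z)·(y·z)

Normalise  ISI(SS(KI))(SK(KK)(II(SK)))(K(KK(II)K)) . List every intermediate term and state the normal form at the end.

  start: ISI(SS(KI))(SK(KK)(II(SK)))(K(KK(II)K))
  →1  SI(SS(KI))(SK(KK)(II(SK)))(K(KK(II)K))
  →2  I(SK(KK)(II(SK)))(SS(KI)(SK(KK)(II(SK))))(K(KK(II)K))
  →3  SK(KK)(II(SK))(SS(KI)(SK(KK)(II(SK))))(K(KK(II)K))
  →4  K(II(SK))(KK(II(SK)))(SS(KI)(SK(KK)(II(SK))))(K(KK(II)K))
  →5  II(SK)(SS(KI)(SK(KK)(II(SK))))(K(KK(II)K))
  →6  I(SK)(SS(KI)(SK(KK)(II(SK))))(K(KK(II)K))
  →7  SK(SS(KI)(SK(KK)(II(SK))))(K(KK(II)K))
  →8  K(K(KK(II)K))(SS(KI)(SK(KK)(II(SK)))(K(KK(II)K)))
  →9  K(KK(II)K)
  →10  K(KK)

Answer: normal form = K(KK)  (in 10 steps)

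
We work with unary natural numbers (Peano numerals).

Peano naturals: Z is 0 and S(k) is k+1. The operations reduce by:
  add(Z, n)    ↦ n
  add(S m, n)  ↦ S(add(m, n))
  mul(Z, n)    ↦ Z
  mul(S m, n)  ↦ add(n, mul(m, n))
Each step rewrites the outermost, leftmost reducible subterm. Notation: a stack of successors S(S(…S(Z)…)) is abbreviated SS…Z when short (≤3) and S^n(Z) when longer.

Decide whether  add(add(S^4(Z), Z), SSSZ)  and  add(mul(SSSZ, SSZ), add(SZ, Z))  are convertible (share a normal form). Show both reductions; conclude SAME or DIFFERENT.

Answer: SAME — A ⇓ S^7(Z), B ⇓ S^7(Z)

Derivation:
Term A:
  start: add(add(S^4(Z), Z), SSSZ)
  →1  add(S(add(SSSZ, Z)), SSSZ)
  →2  S(add(add(SSSZ, Z), SSSZ))
  →3  S(add(S(add(SSZ, Z)), SSSZ))
  →4  S(S(add(add(SSZ, Z), SSSZ)))
  →5  S(S(add(S(add(SZ, Z)), SSSZ)))
  →6  S(S(S(add(add(SZ, Z), SSSZ))))
  →7  S(S(S(add(S(add(Z, Z)), SSSZ))))
  →8  S(S(S(S(add(add(Z, Z), SSSZ)))))
  →9  S(S(S(S(add(Z, SSSZ)))))
  →10  S^7(Z)

Term B:
  start: add(mul(SSSZ, SSZ), add(SZ, Z))
  →1  add(add(SSZ, mul(SSZ, SSZ)), add(SZ, Z))
  →2  add(S(add(SZ, mul(SSZ, SSZ))), add(SZ, Z))
  →3  S(add(add(SZ, mul(SSZ, SSZ)), add(SZ, Z)))
  →4  S(add(S(add(Z, mul(SSZ, SSZ))), add(SZ, Z)))
  →5  S(S(add(add(Z, mul(SSZ, SSZ)), add(SZ, Z))))
  →6  S(S(add(mul(SSZ, SSZ), add(SZ, Z))))
  →7  S(S(add(add(SSZ, mul(SZ, SSZ)), add(SZ, Z))))
  →8  S(S(add(S(add(SZ, mul(SZ, SSZ))), add(SZ, Z))))
  →9  S(S(S(add(add(SZ, mul(SZ, SSZ)), add(SZ, Z)))))
  →10  S(S(S(add(S(add(Z, mul(SZ, SSZ))), add(SZ, Z)))))
  →11  S(S(S(S(add(add(Z, mul(SZ, SSZ)), add(SZ, Z))))))
  →12  S(S(S(S(add(mul(SZ, SSZ), add(SZ, Z))))))
  →13  S(S(S(S(add(add(SSZ, mul(Z, SSZ)), add(SZ, Z))))))
  →14  S(S(S(S(add(S(add(SZ, mul(Z, SSZ))), add(SZ, Z))))))
  →15  S(S(S(S(S(add(add(SZ, mul(Z, SSZ)), add(SZ, Z)))))))
  →16  S(S(S(S(S(add(S(add(Z, mul(Z, SSZ))), add(SZ, Z)))))))
  →17  S(S(S(S(S(S(add(add(Z, mul(Z, SSZ)), add(SZ, Z))))))))
  →18  S(S(S(S(S(S(add(mul(Z, SSZ), add(SZ, Z))))))))
  →19  S(S(S(S(S(S(add(Z, add(SZ, Z))))))))
  →20  S(S(S(S(S(S(add(SZ, Z)))))))
  →21  S(S(S(S(S(S(S(add(Z, Z))))))))
  →22  S^7(Z)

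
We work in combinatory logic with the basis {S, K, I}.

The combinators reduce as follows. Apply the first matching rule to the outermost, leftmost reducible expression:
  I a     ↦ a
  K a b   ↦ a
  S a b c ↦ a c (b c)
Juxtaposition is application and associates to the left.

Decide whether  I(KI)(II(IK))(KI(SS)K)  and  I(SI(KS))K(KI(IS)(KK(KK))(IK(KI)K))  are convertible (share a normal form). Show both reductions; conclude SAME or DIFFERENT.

Answer: DIFFERENT — A ⇓ K, B ⇓ S

Reduction:
Term A:
  start: I(KI)(II(IK))(KI(SS)K)
  [1] KI(II(IK))(KI(SS)K)
  [2] I(KI(SS)K)
  [3] KI(SS)K
  [4] IK
  [5] K

Term B:
  start: I(SI(KS))K(KI(IS)(KK(KK))(IK(KI)K))
  [1] SI(KS)K(KI(IS)(KK(KK))(IK(KI)K))
  [2] IK(KSK)(KI(IS)(KK(KK))(IK(KI)K))
  [3] K(KSK)(KI(IS)(KK(KK))(IK(KI)K))
  [4] KSK
  [5] S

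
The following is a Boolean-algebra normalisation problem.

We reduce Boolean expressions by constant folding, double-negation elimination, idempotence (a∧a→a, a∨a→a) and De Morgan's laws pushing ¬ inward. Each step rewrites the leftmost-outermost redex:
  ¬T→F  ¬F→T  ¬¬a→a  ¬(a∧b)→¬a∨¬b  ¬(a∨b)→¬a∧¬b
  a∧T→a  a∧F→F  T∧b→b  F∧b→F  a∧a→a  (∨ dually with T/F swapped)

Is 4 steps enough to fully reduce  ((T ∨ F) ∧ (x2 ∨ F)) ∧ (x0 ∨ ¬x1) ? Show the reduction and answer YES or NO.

Answer: YES — reaches normal form x2 ∧ (x0 ∨ ¬x1) in 3 ≤ 4 steps

Reduction:
  start: ((T ∨ F) ∧ (x2 ∨ F)) ∧ (x0 ∨ ¬x1)
  [1] (T ∧ (x2 ∨ F)) ∧ (x0 ∨ ¬x1)
  [2] (x2 ∨ F) ∧ (x0 ∨ ¬x1)
  [3] x2 ∧ (x0 ∨ ¬x1)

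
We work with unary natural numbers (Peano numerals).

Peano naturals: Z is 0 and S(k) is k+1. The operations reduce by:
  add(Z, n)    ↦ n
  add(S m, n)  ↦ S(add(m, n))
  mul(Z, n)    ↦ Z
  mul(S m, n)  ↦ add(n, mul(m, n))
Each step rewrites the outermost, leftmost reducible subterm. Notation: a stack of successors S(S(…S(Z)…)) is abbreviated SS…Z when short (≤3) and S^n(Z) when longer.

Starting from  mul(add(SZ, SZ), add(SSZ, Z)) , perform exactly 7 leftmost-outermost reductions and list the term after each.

Answer: after 7 steps: S(S(add(Z, mul(add(Z, SZ), add(SSZ, Z)))))

Reduction:
  start: mul(add(SZ, SZ), add(SSZ, Z))
  step 1: mul(S(add(Z, SZ)), add(SSZ, Z))
  step 2: add(add(SSZ, Z), mul(add(Z, SZ), add(SSZ, Z)))
  step 3: add(S(add(SZ, Z)), mul(add(Z, SZ), add(SSZ, Z)))
  step 4: S(add(add(SZ, Z), mul(add(Z, SZ), add(SSZ, Z))))
  step 5: S(add(S(add(Z, Z)), mul(add(Z, SZ), add(SSZ, Z))))
  step 6: S(S(add(add(Z, Z), mul(add(Z, SZ), add(SSZ, Z)))))
  step 7: S(S(add(Z, mul(add(Z, SZ), add(SSZ, Z)))))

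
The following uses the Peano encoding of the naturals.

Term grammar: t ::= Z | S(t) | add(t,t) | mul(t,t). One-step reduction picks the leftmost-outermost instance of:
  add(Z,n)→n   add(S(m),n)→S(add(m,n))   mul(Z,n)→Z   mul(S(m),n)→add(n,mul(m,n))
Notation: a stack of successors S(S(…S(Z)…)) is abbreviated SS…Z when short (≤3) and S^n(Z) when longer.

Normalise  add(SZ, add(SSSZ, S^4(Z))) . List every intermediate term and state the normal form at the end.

  start: add(SZ, add(SSSZ, S^4(Z)))
  step 1: S(add(Z, add(SSSZ, S^4(Z))))
  step 2: S(add(SSSZ, S^4(Z)))
  step 3: S(S(add(SSZ, S^4(Z))))
  step 4: S(S(S(add(SZ, S^4(Z)))))
  step 5: S(S(S(S(add(Z, S^4(Z))))))
  step 6: S^8(Z)

Answer: normal form = S^8(Z)  (in 6 steps)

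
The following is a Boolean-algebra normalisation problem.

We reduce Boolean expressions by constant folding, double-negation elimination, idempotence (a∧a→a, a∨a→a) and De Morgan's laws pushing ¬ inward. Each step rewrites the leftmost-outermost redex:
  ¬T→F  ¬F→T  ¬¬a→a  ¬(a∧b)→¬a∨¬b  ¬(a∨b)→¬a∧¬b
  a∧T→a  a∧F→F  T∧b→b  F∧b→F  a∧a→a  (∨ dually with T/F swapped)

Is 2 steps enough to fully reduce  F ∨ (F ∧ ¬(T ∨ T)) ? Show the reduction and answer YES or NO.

Answer: YES — reaches normal form F in 2 ≤ 2 steps

Working:
  start: F ∨ (F ∧ ¬(T ∨ T))
  →1  F ∧ ¬(T ∨ T)
  →2  F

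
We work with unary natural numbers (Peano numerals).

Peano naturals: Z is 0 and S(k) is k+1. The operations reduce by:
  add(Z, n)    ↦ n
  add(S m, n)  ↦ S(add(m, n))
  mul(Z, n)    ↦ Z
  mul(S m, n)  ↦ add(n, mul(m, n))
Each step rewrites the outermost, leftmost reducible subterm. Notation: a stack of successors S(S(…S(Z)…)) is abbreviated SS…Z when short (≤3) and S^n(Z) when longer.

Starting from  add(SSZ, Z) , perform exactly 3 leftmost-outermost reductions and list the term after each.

Answer: after 3 steps: SSZ

Working:
  start: add(SSZ, Z)
  →1  S(add(SZ, Z))
  →2  S(S(add(Z, Z)))
  →3  SSZ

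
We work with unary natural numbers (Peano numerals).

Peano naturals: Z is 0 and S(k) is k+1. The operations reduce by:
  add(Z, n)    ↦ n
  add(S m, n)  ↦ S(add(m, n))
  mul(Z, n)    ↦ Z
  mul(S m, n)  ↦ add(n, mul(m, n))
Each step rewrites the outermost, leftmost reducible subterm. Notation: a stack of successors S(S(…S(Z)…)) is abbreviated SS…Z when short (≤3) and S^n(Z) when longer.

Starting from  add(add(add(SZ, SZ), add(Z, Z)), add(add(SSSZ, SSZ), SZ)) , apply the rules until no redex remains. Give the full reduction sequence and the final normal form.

Answer: normal form = S^8(Z)  (in 19 steps)

Reduction:
  start: add(add(add(SZ, SZ), add(Z, Z)), add(add(SSSZ, SSZ), SZ))
  [1] add(add(S(add(Z, SZ)), add(Z, Z)), add(add(SSSZ, SSZ), SZ))
  [2] add(S(add(add(Z, SZ), add(Z, Z))), add(add(SSSZ, SSZ), SZ))
  [3] S(add(add(add(Z, SZ), add(Z, Z)), add(add(SSSZ, SSZ), SZ)))
  [4] S(add(add(SZ, add(Z, Z)), add(add(SSSZ, SSZ), SZ)))
  [5] S(add(S(add(Z, add(Z, Z))), add(add(SSSZ, SSZ), SZ)))
  [6] S(S(add(add(Z, add(Z, Z)), add(add(SSSZ, SSZ), SZ))))
  [7] S(S(add(add(Z, Z), add(add(SSSZ, SSZ), SZ))))
  [8] S(S(add(Z, add(add(SSSZ, SSZ), SZ))))
  [9] S(S(add(add(SSSZ, SSZ), SZ)))
  [10] S(S(add(S(add(SSZ, SSZ)), SZ)))
  [11] S(S(S(add(add(SSZ, SSZ), SZ))))
  [12] S(S(S(add(S(add(SZ, SSZ)), SZ))))
  [13] S(S(S(S(add(add(SZ, SSZ), SZ)))))
  [14] S(S(S(S(add(S(add(Z, SSZ)), SZ)))))
  [15] S(S(S(S(S(add(add(Z, SSZ), SZ))))))
  [16] S(S(S(S(S(add(SSZ, SZ))))))
  [17] S(S(S(S(S(S(add(SZ, SZ)))))))
  [18] S(S(S(S(S(S(S(add(Z, SZ))))))))
  [19] S^8(Z)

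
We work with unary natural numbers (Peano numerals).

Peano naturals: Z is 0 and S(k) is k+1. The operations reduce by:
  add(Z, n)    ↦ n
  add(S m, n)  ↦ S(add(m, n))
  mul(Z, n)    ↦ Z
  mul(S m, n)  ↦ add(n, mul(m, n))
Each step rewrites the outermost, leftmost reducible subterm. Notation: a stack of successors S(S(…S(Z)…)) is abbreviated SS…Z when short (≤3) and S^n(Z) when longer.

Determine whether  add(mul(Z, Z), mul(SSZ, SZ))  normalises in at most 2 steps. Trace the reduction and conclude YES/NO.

  start: add(mul(Z, Z), mul(SSZ, SZ))
  →1  add(Z, mul(SSZ, SZ))
  →2  mul(SSZ, SZ)

Answer: NO — after 2 steps the term is mul(SSZ, SZ), not yet normal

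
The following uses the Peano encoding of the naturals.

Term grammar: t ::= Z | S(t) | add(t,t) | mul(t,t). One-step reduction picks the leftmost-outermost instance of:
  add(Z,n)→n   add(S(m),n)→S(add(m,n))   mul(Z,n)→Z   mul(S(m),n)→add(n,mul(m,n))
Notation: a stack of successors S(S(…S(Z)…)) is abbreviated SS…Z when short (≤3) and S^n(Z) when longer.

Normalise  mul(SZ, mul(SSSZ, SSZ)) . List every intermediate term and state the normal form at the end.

  start: mul(SZ, mul(SSSZ, SSZ))
  →1  add(mul(SSSZ, SSZ), mul(Z, mul(SSSZ, SSZ)))
  →2  add(add(SSZ, mul(SSZ, SSZ)), mul(Z, mul(SSSZ, SSZ)))
  →3  add(S(add(SZ, mul(SSZ, SSZ))), mul(Z, mul(SSSZ, SSZ)))
  →4  S(add(add(SZ, mul(SSZ, SSZ)), mul(Z, mul(SSSZ, SSZ))))
  →5  S(add(S(add(Z, mul(SSZ, SSZ))), mul(Z, mul(SSSZ, SSZ))))
  →6  S(S(add(add(Z, mul(SSZ, SSZ)), mul(Z, mul(SSSZ, SSZ)))))
  →7  S(S(add(mul(SSZ, SSZ), mul(Z, mul(SSSZ, SSZ)))))
  →8  S(S(add(add(SSZ, mul(SZ, SSZ)), mul(Z, mul(SSSZ, SSZ)))))
  →9  S(S(add(S(add(SZ, mul(SZ, SSZ))), mul(Z, mul(SSSZ, SSZ)))))
  →10  S(S(S(add(add(SZ, mul(SZ, SSZ)), mul(Z, mul(SSSZ, SSZ))))))
  →11  S(S(S(add(S(add(Z, mul(SZ, SSZ))), mul(Z, mul(SSSZ, SSZ))))))
  →12  S(S(S(S(add(add(Z, mul(SZ, SSZ)), mul(Z, mul(SSSZ, SSZ)))))))
  →13  S(S(S(S(add(mul(SZ, SSZ), mul(Z, mul(SSSZ, SSZ)))))))
  →14  S(S(S(S(add(add(SSZ, mul(Z, SSZ)), mul(Z, mul(SSSZ, SSZ)))))))
  →15  S(S(S(S(add(S(add(SZ, mul(Z, SSZ))), mul(Z, mul(SSSZ, SSZ)))))))
  →16  S(S(S(S(S(add(add(SZ, mul(Z, SSZ)), mul(Z, mul(SSSZ, SSZ))))))))
  →17  S(S(S(S(S(add(S(add(Z, mul(Z, SSZ))), mul(Z, mul(SSSZ, SSZ))))))))
  →18  S(S(S(S(S(S(add(add(Z, mul(Z, SSZ)), mul(Z, mul(SSSZ, SSZ)))))))))
  →19  S(S(S(S(S(S(add(mul(Z, SSZ), mul(Z, mul(SSSZ, SSZ)))))))))
  →20  S(S(S(S(S(S(add(Z, mul(Z, mul(SSSZ, SSZ)))))))))
  →21  S(S(S(S(S(S(mul(Z, mul(SSSZ, SSZ))))))))
  →22  S^6(Z)

Answer: normal form = S^6(Z)  (in 22 steps)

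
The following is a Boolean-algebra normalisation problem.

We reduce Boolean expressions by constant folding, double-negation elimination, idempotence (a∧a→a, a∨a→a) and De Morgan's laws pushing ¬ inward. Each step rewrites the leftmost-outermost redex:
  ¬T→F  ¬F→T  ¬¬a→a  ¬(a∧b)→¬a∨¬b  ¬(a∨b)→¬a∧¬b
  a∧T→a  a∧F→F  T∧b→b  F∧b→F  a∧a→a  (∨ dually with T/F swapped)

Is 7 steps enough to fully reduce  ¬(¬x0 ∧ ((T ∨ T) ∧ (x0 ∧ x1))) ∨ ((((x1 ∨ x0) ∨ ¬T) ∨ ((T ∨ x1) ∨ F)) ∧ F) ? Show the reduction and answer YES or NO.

  start: ¬(¬x0 ∧ ((T ∨ T) ∧ (x0 ∧ x1))) ∨ ((((x1 ∨ x0) ∨ ¬T) ∨ ((T ∨ x1) ∨ F)) ∧ F)
  [1] (¬¬x0 ∨ ¬((T ∨ T) ∧ (x0 ∧ x1))) ∨ ((((x1 ∨ x0) ∨ ¬T) ∨ ((T ∨ x1) ∨ F)) ∧ F)
  [2] (x0 ∨ ¬((T ∨ T) ∧ (x0 ∧ x1))) ∨ ((((x1 ∨ x0) ∨ ¬T) ∨ ((T ∨ x1) ∨ F)) ∧ F)
  [3] (x0 ∨ (¬(T ∨ T) ∨ ¬(x0 ∧ x1))) ∨ ((((x1 ∨ x0) ∨ ¬T) ∨ ((T ∨ x1) ∨ F)) ∧ F)
  [4] (x0 ∨ ((¬T ∧ ¬T) ∨ ¬(x0 ∧ x1))) ∨ ((((x1 ∨ x0) ∨ ¬T) ∨ ((T ∨ x1) ∨ F)) ∧ F)
  [5] (x0 ∨ (¬T ∨ ¬(x0 ∧ x1))) ∨ ((((x1 ∨ x0) ∨ ¬T) ∨ ((T ∨ x1) ∨ F)) ∧ F)
  [6] (x0 ∨ (F ∨ ¬(x0 ∧ x1))) ∨ ((((x1 ∨ x0) ∨ ¬T) ∨ ((T ∨ x1) ∨ F)) ∧ F)
  [7] (x0 ∨ ¬(x0 ∧ x1)) ∨ ((((x1 ∨ x0) ∨ ¬T) ∨ ((T ∨ x1) ∨ F)) ∧ F)

Answer: NO — after 7 steps the term is (x0 ∨ ¬(x0 ∧ x1)) ∨ ((((x1 ∨ x0) ∨ ¬T) ∨ ((T ∨ x1) ∨ F)) ∧ F), not yet normal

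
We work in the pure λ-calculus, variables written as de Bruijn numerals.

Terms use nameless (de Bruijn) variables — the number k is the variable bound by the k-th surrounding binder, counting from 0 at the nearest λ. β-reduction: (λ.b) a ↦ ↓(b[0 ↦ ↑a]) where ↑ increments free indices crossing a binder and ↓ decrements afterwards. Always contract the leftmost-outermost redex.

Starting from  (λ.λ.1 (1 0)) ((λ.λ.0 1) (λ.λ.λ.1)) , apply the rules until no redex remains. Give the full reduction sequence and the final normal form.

Answer: normal form = λ.0 (λ.λ.λ.1) (λ.λ.λ.1)  (in 5 steps)

Working:
  start: (λ.λ.1 (1 0)) ((λ.λ.0 1) (λ.λ.λ.1))
  [1] λ.(λ.λ.0 1) (λ.λ.λ.1) ((λ.λ.0 1) (λ.λ.λ.1) 0)
  [2] λ.(λ.0 (λ.λ.λ.1)) ((λ.λ.0 1) (λ.λ.λ.1) 0)
  [3] λ.(λ.λ.0 1) (λ.λ.λ.1) 0 (λ.λ.λ.1)
  [4] λ.(λ.0 (λ.λ.λ.1)) 0 (λ.λ.λ.1)
  [5] λ.0 (λ.λ.λ.1) (λ.λ.λ.1)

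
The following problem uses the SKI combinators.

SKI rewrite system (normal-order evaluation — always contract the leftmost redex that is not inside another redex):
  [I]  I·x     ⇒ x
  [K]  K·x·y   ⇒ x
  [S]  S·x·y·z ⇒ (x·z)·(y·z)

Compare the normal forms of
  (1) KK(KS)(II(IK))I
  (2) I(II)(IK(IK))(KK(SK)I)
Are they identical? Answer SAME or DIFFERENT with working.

Term A:
  start: KK(KS)(II(IK))I
  step 1: K(II(IK))I
  step 2: II(IK)
  step 3: I(IK)
  step 4: IK
  step 5: K

Term B:
  start: I(II)(IK(IK))(KK(SK)I)
  step 1: II(IK(IK))(KK(SK)I)
  step 2: I(IK(IK))(KK(SK)I)
  step 3: IK(IK)(KK(SK)I)
  step 4: K(IK)(KK(SK)I)
  step 5: IK
  step 6: K

Answer: SAME — A ⇓ K, B ⇓ K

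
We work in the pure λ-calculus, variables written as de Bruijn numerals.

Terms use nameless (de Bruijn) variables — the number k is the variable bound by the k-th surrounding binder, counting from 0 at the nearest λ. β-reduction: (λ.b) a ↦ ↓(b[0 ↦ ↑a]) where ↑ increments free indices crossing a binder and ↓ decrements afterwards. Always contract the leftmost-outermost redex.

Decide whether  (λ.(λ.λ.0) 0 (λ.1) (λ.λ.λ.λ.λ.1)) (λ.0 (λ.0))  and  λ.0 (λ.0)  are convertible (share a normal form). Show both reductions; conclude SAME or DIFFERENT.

Answer: SAME — A ⇓ λ.0 (λ.0), B ⇓ λ.0 (λ.0)

Reduction:
Term A:
  start: (λ.(λ.λ.0) 0 (λ.1) (λ.λ.λ.λ.λ.1)) (λ.0 (λ.0))
  →1  (λ.λ.0) (λ.0 (λ.0)) (λ.λ.0 (λ.0)) (λ.λ.λ.λ.λ.1)
  →2  (λ.0) (λ.λ.0 (λ.0)) (λ.λ.λ.λ.λ.1)
  →3  (λ.λ.0 (λ.0)) (λ.λ.λ.λ.λ.1)
  →4  λ.0 (λ.0)

Term B:
  start: λ.0 (λ.0)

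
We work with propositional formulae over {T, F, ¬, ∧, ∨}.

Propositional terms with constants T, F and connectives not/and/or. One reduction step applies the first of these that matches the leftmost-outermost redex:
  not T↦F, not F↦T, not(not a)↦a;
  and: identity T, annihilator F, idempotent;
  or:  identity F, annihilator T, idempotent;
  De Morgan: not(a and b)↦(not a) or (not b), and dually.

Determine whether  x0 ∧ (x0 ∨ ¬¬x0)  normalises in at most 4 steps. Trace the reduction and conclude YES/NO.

  start: x0 ∧ (x0 ∨ ¬¬x0)
  step 1: x0 ∧ (x0 ∨ x0)
  step 2: x0 ∧ x0
  step 3: x0

Answer: YES — reaches normal form x0 in 3 ≤ 4 steps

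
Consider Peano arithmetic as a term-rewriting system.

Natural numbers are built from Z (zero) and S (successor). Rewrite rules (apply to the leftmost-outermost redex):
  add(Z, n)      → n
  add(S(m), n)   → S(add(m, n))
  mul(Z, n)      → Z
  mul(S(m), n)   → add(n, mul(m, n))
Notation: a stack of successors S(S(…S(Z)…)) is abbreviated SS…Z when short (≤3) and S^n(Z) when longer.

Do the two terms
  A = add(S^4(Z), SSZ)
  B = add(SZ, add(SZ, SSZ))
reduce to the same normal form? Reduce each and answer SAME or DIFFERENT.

Term A:
  start: add(S^4(Z), SSZ)
  →1  S(add(SSSZ, SSZ))
  →2  S(S(add(SSZ, SSZ)))
  →3  S(S(S(add(SZ, SSZ))))
  →4  S(S(S(S(add(Z, SSZ)))))
  →5  S^6(Z)

Term B:
  start: add(SZ, add(SZ, SSZ))
  →1  S(add(Z, add(SZ, SSZ)))
  →2  S(add(SZ, SSZ))
  →3  S(S(add(Z, SSZ)))
  →4  S^4(Z)

Answer: DIFFERENT — A ⇓ S^6(Z), B ⇓ S^4(Z)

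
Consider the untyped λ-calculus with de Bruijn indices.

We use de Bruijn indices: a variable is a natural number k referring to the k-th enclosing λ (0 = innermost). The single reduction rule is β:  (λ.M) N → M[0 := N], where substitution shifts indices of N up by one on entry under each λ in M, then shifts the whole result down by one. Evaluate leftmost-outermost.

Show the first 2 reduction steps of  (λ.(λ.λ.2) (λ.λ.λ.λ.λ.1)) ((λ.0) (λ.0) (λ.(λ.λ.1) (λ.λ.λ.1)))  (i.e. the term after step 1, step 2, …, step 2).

Answer: after 2 steps: λ.(λ.0) (λ.0) (λ.(λ.λ.1) (λ.λ.λ.1))

Working:
  start: (λ.(λ.λ.2) (λ.λ.λ.λ.λ.1)) ((λ.0) (λ.0) (λ.(λ.λ.1) (λ.λ.λ.1)))
  [1] (λ.λ.(λ.0) (λ.0) (λ.(λ.λ.1) (λ.λ.λ.1))) (λ.λ.λ.λ.λ.1)
  [2] λ.(λ.0) (λ.0) (λ.(λ.λ.1) (λ.λ.λ.1))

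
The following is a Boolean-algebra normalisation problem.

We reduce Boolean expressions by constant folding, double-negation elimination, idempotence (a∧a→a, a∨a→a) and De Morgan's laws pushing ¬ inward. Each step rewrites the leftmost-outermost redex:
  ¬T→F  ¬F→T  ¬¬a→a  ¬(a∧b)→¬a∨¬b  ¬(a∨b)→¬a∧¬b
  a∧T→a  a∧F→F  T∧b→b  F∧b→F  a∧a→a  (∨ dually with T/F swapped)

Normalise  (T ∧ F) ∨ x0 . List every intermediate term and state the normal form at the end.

Answer: normal form = x0  (in 2 steps)

Working:
  start: (T ∧ F) ∨ x0
  [1] F ∨ x0
  [2] x0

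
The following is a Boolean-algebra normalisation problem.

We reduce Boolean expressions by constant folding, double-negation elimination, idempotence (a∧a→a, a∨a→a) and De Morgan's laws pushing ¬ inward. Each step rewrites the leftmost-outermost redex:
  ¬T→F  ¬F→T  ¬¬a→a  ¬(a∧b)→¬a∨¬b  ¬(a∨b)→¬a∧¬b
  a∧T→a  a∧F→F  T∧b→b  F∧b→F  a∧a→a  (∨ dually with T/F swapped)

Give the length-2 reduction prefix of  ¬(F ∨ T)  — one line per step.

Answer: after 2 steps: T ∧ ¬T

Derivation:
  start: ¬(F ∨ T)
  →1  ¬F ∧ ¬T
  →2  T ∧ ¬T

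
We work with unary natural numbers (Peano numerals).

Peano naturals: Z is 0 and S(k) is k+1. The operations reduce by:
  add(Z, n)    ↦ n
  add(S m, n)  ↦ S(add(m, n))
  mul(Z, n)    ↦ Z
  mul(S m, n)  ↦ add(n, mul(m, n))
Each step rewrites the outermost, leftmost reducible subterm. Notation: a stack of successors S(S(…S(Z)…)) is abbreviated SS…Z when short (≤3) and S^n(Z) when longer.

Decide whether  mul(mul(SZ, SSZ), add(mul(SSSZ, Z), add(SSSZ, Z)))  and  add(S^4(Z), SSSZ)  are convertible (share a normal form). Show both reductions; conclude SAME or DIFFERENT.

Answer: DIFFERENT — A ⇓ S^6(Z), B ⇓ S^7(Z)

Reduction:
Term A:
  start: mul(mul(SZ, SSZ), add(mul(SSSZ, Z), add(SSSZ, Z)))
  step 1: mul(add(SSZ, mul(Z, SSZ)), add(mul(SSSZ, Z), add(SSSZ, Z)))
  step 2: mul(S(add(SZ, mul(Z, SSZ))), add(mul(SSSZ, Z), add(SSSZ, Z)))
  step 3: add(add(mul(SSSZ, Z), add(SSSZ, Z)), mul(add(SZ, mul(Z, SSZ)), add(mul(SSSZ, Z), add(SSSZ, Z))))
  step 4: add(add(add(Z, mul(SSZ, Z)), add(SSSZ, Z)), mul(add(SZ, mul(Z, SSZ)), add(mul(SSSZ, Z), add(SSSZ, Z))))
  step 5: add(add(mul(SSZ, Z), add(SSSZ, Z)), mul(add(SZ, mul(Z, SSZ)), add(mul(SSSZ, Z), add(SSSZ, Z))))
  step 6: add(add(add(Z, mul(SZ, Z)), add(SSSZ, Z)), mul(add(SZ, mul(Z, SSZ)), add(mul(SSSZ, Z), add(SSSZ, Z))))
  step 7: add(add(mul(SZ, Z), add(SSSZ, Z)), mul(add(SZ, mul(Z, SSZ)), add(mul(SSSZ, Z), add(SSSZ, Z))))
  step 8: add(add(add(Z, mul(Z, Z)), add(SSSZ, Z)), mul(add(SZ, mul(Z, SSZ)), add(mul(SSSZ, Z), add(SSSZ, Z))))
  step 9: add(add(mul(Z, Z), add(SSSZ, Z)), mul(add(SZ, mul(Z, SSZ)), add(mul(SSSZ, Z), add(SSSZ, Z))))
  step 10: add(add(Z, add(SSSZ, Z)), mul(add(SZ, mul(Z, SSZ)), add(mul(SSSZ, Z), add(SSSZ, Z))))
  step 11: add(add(SSSZ, Z), mul(add(SZ, mul(Z, SSZ)), add(mul(SSSZ, Z), add(SSSZ, Z))))
  step 12: add(S(add(SSZ, Z)), mul(add(SZ, mul(Z, SSZ)), add(mul(SSSZ, Z), add(SSSZ, Z))))
  step 13: S(add(add(SSZ, Z), mul(add(SZ, mul(Z, SSZ)), add(mul(SSSZ, Z), add(SSSZ, Z)))))
  step 14: S(add(S(add(SZ, Z)), mul(add(SZ, mul(Z, SSZ)), add(mul(SSSZ, Z), add(SSSZ, Z)))))
  step 15: S(S(add(add(SZ, Z), mul(add(SZ, mul(Z, SSZ)), add(mul(SSSZ, Z), add(SSSZ, Z))))))
  step 16: S(S(add(S(add(Z, Z)), mul(add(SZ, mul(Z, SSZ)), add(mul(SSSZ, Z), add(SSSZ, Z))))))
  step 17: S(S(S(add(add(Z, Z), mul(add(SZ, mul(Z, SSZ)), add(mul(SSSZ, Z), add(SSSZ, Z)))))))
  step 18: S(S(S(add(Z, mul(add(SZ, mul(Z, SSZ)), add(mul(SSSZ, Z), add(SSSZ, Z)))))))
  step 19: S(S(S(mul(add(SZ, mul(Z, SSZ)), add(mul(SSSZ, Z), add(SSSZ, Z))))))
  step 20: S(S(S(mul(S(add(Z, mul(Z, SSZ))), add(mul(SSSZ, Z), add(SSSZ, Z))))))
  step 21: S(S(S(add(add(mul(SSSZ, Z), add(SSSZ, Z)), mul(add(Z, mul(Z, SSZ)), add(mul(SSSZ, Z), add(SSSZ, Z)))))))
  step 22: S(S(S(add(add(add(Z, mul(SSZ, Z)), add(SSSZ, Z)), mul(add(Z, mul(Z, SSZ)), add(mul(SSSZ, Z), add(SSSZ, Z)))))))
  step 23: S(S(S(add(add(mul(SSZ, Z), add(SSSZ, Z)), mul(add(Z, mul(Z, SSZ)), add(mul(SSSZ, Z), add(SSSZ, Z)))))))
  step 24: S(S(S(add(add(add(Z, mul(SZ, Z)), add(SSSZ, Z)), mul(add(Z, mul(Z, SSZ)), add(mul(SSSZ, Z), add(SSSZ, Z)))))))
  step 25: S(S(S(add(add(mul(SZ, Z), add(SSSZ, Z)), mul(add(Z, mul(Z, SSZ)), add(mul(SSSZ, Z), add(SSSZ, Z)))))))
  step 26: S(S(S(add(add(add(Z, mul(Z, Z)), add(SSSZ, Z)), mul(add(Z, mul(Z, SSZ)), add(mul(SSSZ, Z), add(SSSZ, Z)))))))
  step 27: S(S(S(add(add(mul(Z, Z), add(SSSZ, Z)), mul(add(Z, mul(Z, SSZ)), add(mul(SSSZ, Z), add(SSSZ, Z)))))))
  step 28: S(S(S(add(add(Z, add(SSSZ, Z)), mul(add(Z, mul(Z, SSZ)), add(mul(SSSZ, Z), add(SSSZ, Z)))))))
  step 29: S(S(S(add(add(SSSZ, Z), mul(add(Z, mul(Z, SSZ)), add(mul(SSSZ, Z), add(SSSZ, Z)))))))
  step 30: S(S(S(add(S(add(SSZ, Z)), mul(add(Z, mul(Z, SSZ)), add(mul(SSSZ, Z), add(SSSZ, Z)))))))
  step 31: S(S(S(S(add(add(SSZ, Z), mul(add(Z, mul(Z, SSZ)), add(mul(SSSZ, Z), add(SSSZ, Z))))))))
  step 32: S(S(S(S(add(S(add(SZ, Z)), mul(add(Z, mul(Z, SSZ)), add(mul(SSSZ, Z), add(SSSZ, Z))))))))
  step 33: S(S(S(S(S(add(add(SZ, Z), mul(add(Z, mul(Z, SSZ)), add(mul(SSSZ, Z), add(SSSZ, Z)))))))))
  step 34: S(S(S(S(S(add(S(add(Z, Z)), mul(add(Z, mul(Z, SSZ)), add(mul(SSSZ, Z), add(SSSZ, Z)))))))))
  step 35: S(S(S(S(S(S(add(add(Z, Z), mul(add(Z, mul(Z, SSZ)), add(mul(SSSZ, Z), add(SSSZ, Z))))))))))
  step 36: S(S(S(S(S(S(add(Z, mul(add(Z, mul(Z, SSZ)), add(mul(SSSZ, Z), add(SSSZ, Z))))))))))
  step 37: S(S(S(S(S(S(mul(add(Z, mul(Z, SSZ)), add(mul(SSSZ, Z), add(SSSZ, Z)))))))))
  step 38: S(S(S(S(S(S(mul(mul(Z, SSZ), add(mul(SSSZ, Z), add(SSSZ, Z)))))))))
  step 39: S(S(S(S(S(S(mul(Z, add(mul(SSSZ, Z), add(SSSZ, Z)))))))))
  step 40: S^6(Z)

Term B:
  start: add(S^4(Z), SSSZ)
  step 1: S(add(SSSZ, SSSZ))
  step 2: S(S(add(SSZ, SSSZ)))
  step 3: S(S(S(add(SZ, SSSZ))))
  step 4: S(S(S(S(add(Z, SSSZ)))))
  step 5: S^7(Z)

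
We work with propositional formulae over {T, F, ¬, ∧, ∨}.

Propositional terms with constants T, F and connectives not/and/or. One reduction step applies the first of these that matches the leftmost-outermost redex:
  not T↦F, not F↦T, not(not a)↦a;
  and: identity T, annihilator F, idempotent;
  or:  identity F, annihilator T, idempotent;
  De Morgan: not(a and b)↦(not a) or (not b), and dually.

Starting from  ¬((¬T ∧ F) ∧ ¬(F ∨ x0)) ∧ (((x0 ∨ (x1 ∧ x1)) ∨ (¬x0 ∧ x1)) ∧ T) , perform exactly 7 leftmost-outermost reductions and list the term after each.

Answer: after 7 steps: (x0 ∨ (x1 ∧ x1)) ∨ (¬x0 ∧ x1)

Derivation:
  start: ¬((¬T ∧ F) ∧ ¬(F ∨ x0)) ∧ (((x0 ∨ (x1 ∧ x1)) ∨ (¬x0 ∧ x1)) ∧ T)
  [1] (¬(¬T ∧ F) ∨ ¬¬(F ∨ x0)) ∧ (((x0 ∨ (x1 ∧ x1)) ∨ (¬x0 ∧ x1)) ∧ T)
  [2] ((¬¬T ∨ ¬F) ∨ ¬¬(F ∨ x0)) ∧ (((x0 ∨ (x1 ∧ x1)) ∨ (¬x0 ∧ x1)) ∧ T)
  [3] ((T ∨ ¬F) ∨ ¬¬(F ∨ x0)) ∧ (((x0 ∨ (x1 ∧ x1)) ∨ (¬x0 ∧ x1)) ∧ T)
  [4] (T ∨ ¬¬(F ∨ x0)) ∧ (((x0 ∨ (x1 ∧ x1)) ∨ (¬x0 ∧ x1)) ∧ T)
  [5] T ∧ (((x0 ∨ (x1 ∧ x1)) ∨ (¬x0 ∧ x1)) ∧ T)
  [6] ((x0 ∨ (x1 ∧ x1)) ∨ (¬x0 ∧ x1)) ∧ T
  [7] (x0 ∨ (x1 ∧ x1)) ∨ (¬x0 ∧ x1)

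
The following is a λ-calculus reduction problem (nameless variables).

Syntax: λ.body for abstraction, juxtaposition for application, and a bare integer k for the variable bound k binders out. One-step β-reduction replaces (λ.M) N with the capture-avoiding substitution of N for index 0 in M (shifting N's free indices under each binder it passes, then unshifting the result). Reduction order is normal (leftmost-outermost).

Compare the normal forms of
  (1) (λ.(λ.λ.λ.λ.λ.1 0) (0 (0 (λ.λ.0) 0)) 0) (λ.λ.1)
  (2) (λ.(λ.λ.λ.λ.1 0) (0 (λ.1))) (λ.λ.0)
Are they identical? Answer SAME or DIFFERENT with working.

Term A:
  start: (λ.(λ.λ.λ.λ.λ.1 0) (0 (0 (λ.λ.0) 0)) 0) (λ.λ.1)
  step 1: (λ.λ.λ.λ.λ.1 0) ((λ.λ.1) ((λ.λ.1) (λ.λ.0) (λ.λ.1))) (λ.λ.1)
  step 2: (λ.λ.λ.λ.1 0) (λ.λ.1)
  step 3: λ.λ.λ.1 0

Term B:
  start: (λ.(λ.λ.λ.λ.1 0) (0 (λ.1))) (λ.λ.0)
  step 1: (λ.λ.λ.λ.1 0) ((λ.λ.0) (λ.λ.λ.0))
  step 2: λ.λ.λ.1 0

Answer: SAME — A ⇓ λ.λ.λ.1 0, B ⇓ λ.λ.λ.1 0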